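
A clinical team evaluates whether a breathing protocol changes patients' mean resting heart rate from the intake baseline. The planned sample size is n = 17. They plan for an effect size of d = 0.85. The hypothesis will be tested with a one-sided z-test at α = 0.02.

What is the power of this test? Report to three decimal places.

Power ≈ 0.927

Noncentrality parameter: δ = d·√n = 0.85 × √17 = 3.5046
Critical value for a one-sided test at α = 0.02: z_α = 2.054.
Power = P(Z > 2.054 − δ) = Φ(1.451) = 0.9266.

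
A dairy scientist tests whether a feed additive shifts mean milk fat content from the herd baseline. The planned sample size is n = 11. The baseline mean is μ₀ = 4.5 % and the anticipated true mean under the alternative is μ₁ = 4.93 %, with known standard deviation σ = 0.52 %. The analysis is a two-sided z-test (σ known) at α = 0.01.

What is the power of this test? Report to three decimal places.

Standardized effect: d = |μ₁ − μ₀| / σ = |4.93 − 4.5| / 0.52 = 0.8269
Noncentrality parameter: δ = d·√n = 0.8269 × √11 = 2.7426
Critical value for a two-sided test at α = 0.01: z_{α/2} = 2.576.
Power = Φ(δ − 2.576) + Φ(−δ − 2.576) = Φ(0.167) + Φ(-5.318) = 0.5662 + 0.0000 = 0.5662.

Power ≈ 0.566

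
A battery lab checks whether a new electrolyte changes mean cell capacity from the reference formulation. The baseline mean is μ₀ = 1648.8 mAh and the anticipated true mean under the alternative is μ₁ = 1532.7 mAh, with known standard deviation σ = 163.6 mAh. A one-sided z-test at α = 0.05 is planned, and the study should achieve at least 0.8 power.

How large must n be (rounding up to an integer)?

Standardized effect: d = |μ₁ − μ₀| / σ = |1532.7 − 1648.8| / 163.6 = 0.7097
Set Φ(δ − 1.645) = 0.8; then δ − 1.645 = Φ⁻¹(0.8) = 0.842, giving δ = 2.486.
δ = d·√n ⇒ n = (δ/d)² = (2.486 / 0.7097)² = 12.28.
Rounding up, n = 13.

n = 13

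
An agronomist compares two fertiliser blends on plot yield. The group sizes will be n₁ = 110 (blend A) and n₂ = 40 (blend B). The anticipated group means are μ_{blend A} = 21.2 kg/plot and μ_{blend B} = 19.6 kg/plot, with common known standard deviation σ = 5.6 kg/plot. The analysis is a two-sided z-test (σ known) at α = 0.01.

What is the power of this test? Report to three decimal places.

Standardized effect: d = |μ_{blend A} − μ_{blend B}| / σ = |21.2 − 19.6| / 5.6 = 0.2857
Noncentrality parameter: δ = d / √(1/n₁ + 1/n₂) = 0.2857 / √(1/110 + 1/40) = 1.5474
Critical value for a two-sided test at α = 0.01: z_{α/2} = 2.576.
Power = Φ(δ − 2.576) + Φ(−δ − 2.576) = Φ(-1.028) + Φ(-4.123) = 0.1519 + 0.0000 = 0.1519.

Power ≈ 0.152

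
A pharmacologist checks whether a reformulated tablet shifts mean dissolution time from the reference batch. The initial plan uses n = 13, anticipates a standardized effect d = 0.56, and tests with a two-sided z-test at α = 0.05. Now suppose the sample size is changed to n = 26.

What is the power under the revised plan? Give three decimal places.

With n = 26: δ = d·√n = 0.56 × √26 = 2.8555. Critical value z_{0.025} = 1.960.
Revised power = Φ(δ − 1.960) + Φ(−δ − 1.960) = Φ(0.895) + Φ(-4.815) = 0.8147 + 0.0000 = 0.8147.

Power ≈ 0.815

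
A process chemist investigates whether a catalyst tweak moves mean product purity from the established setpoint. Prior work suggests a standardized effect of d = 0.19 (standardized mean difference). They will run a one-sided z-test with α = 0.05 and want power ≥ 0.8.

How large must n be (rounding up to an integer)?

For power 0.8 need Φ(δ − z_{0.05}) = 0.8, so δ = z_{0.05} + z_{0.20} = 1.645 + 0.842 = 2.486.
δ = d·√n ⇒ n = (δ/d)² = (2.486 / 0.19)² = 171.26.
Rounding up, n = 172.

n = 172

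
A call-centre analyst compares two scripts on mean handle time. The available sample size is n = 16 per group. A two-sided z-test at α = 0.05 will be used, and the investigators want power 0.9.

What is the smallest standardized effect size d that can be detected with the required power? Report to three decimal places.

d ≈ 1.146

Required noncentrality: δ = z_{0.025} + z_{0.10} = 1.960 + 1.282 = 3.242.
(Lower-tail contribution to power is negligible for δ > 0.)
δ = d·√(n/2) ⇒ d = δ/√(n/2) = 3.242/√(16/2) = 1.1460.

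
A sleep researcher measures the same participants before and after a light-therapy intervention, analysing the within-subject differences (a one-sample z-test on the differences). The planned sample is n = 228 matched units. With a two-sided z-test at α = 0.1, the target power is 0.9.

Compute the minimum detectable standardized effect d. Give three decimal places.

d ≈ 0.194

Required noncentrality: δ = z_{0.05} + z_{0.10} = 1.645 + 1.282 = 2.926.
(Lower-tail contribution to power is negligible for δ > 0.)
δ = d·√n ⇒ d = δ/√n = 2.926/√228 = 0.1938.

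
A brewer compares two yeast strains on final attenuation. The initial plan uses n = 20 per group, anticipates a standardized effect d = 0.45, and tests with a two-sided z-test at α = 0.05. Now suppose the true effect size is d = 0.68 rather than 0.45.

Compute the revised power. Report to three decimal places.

With d = 0.68: δ = d·√(n/2) = 0.68 × √(20/2) = 2.1503. Critical value z_{0.025} = 1.960.
Revised power = Φ(δ − 1.960) + Φ(−δ − 1.960) = Φ(0.190) + Φ(-4.110) = 0.5755 + 0.0000 = 0.5755.

Power ≈ 0.576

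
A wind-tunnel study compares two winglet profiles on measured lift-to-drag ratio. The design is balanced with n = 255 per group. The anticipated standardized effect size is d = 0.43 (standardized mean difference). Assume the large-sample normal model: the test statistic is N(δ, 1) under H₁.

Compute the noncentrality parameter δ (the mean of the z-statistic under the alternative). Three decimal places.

δ ≈ 4.855

The noncentrality parameter scales effect size by the design's sample-size factor: δ = d·√(n/2) = 0.43 × √(255/2) = 4.8554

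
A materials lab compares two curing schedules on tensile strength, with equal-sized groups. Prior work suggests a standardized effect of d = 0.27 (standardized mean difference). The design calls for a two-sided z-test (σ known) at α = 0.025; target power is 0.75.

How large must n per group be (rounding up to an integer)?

For power 0.75 need Φ(δ − z_{0.0125}) = 0.75, so δ = z_{0.0125} + z_{0.25} = 2.241 + 0.674 = 2.916.
(The Φ(−δ − z_{α/2}) term is vanishingly small for δ > 0 and is dropped in the standard sample-size formula.)
δ = d·√(n/2) ⇒ n = 2(δ/d)² = 2 × (2.916 / 0.27)² = 233.26.
Round up to the next whole unit.

n = 234 per group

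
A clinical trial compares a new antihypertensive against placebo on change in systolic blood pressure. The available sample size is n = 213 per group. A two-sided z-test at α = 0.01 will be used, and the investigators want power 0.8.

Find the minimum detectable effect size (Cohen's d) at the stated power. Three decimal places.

d ≈ 0.331

Need Φ(δ − 2.576) = 0.8, so δ = 2.576 + 0.842 = 3.417.
(Lower-tail contribution to power is negligible for δ > 0.)
δ = d·√(n/2) ⇒ d = δ/√(n/2) = 3.417/√(213/2) = 0.3312.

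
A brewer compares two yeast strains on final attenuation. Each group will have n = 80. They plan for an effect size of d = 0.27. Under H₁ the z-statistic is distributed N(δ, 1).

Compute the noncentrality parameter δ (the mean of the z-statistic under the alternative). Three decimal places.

δ ≈ 1.708

The noncentrality parameter scales effect size by the design's sample-size factor: δ = d·√(n/2) = 0.27 × √(80/2) = 1.7076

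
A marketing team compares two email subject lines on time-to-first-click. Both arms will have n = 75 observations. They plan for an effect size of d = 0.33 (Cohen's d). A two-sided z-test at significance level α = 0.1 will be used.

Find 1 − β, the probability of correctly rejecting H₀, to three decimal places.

Noncentrality parameter: δ = d·√(n/2) = 0.33 × √(75/2) = 2.0208
Critical value for a two-sided test at α = 0.1: z_{α/2} = 1.645.
Power = Φ(δ − 1.645) + Φ(−δ − 1.645) = Φ(0.376) + Φ(-3.666) = 0.6465 + 0.0001 = 0.6467.

Power ≈ 0.647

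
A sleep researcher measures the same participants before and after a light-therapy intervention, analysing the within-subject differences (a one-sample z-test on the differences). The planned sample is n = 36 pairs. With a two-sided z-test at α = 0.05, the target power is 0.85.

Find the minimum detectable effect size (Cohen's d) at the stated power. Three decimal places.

d ≈ 0.499

Need Φ(δ − 1.960) = 0.85, so δ = 1.960 + 1.036 = 2.996.
(Lower-tail contribution to power is negligible for δ > 0.)
δ = d·√n ⇒ d = δ/√n = 2.996/√36 = 0.4994.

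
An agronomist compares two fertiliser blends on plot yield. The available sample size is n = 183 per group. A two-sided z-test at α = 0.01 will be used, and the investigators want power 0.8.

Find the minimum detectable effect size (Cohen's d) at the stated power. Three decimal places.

d ≈ 0.357

Required noncentrality: δ = z_{0.005} + z_{0.20} = 2.576 + 0.842 = 3.417.
(Lower-tail contribution to power is negligible for δ > 0.)
δ = d·√(n/2) ⇒ d = δ/√(n/2) = 3.417/√(183/2) = 0.3573.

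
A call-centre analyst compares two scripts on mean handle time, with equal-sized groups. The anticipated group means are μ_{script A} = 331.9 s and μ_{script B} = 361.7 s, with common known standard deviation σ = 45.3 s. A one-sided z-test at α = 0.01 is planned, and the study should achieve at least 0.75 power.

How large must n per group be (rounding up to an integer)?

n = 42 per group

Standardized effect: d = |μ_{script A} − μ_{script B}| / σ = |331.9 − 361.7| / 45.3 = 0.6578
For power 0.75 need Φ(δ − z_{0.01}) = 0.75, so δ = z_{0.01} + z_{0.25} = 2.326 + 0.674 = 3.001.
δ = d·√(n/2) ⇒ n = 2(δ/d)² = 2 × (3.001 / 0.6578)² = 41.62.
Rounding up, n = 42 per group.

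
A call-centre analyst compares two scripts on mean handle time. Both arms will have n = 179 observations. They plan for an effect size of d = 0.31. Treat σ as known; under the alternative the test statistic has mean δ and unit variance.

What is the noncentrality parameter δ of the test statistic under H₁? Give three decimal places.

δ = d·√(n/2) = 0.31 × √(179/2) = 2.9327

δ ≈ 2.933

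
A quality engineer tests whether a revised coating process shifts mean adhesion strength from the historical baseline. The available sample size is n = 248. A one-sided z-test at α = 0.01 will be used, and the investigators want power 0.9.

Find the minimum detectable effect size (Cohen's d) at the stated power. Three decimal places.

d ≈ 0.229

Required noncentrality: δ = z_{0.01} + z_{0.10} = 2.326 + 1.282 = 3.608.
δ = d·√n ⇒ d = δ/√n = 3.608/√248 = 0.2291.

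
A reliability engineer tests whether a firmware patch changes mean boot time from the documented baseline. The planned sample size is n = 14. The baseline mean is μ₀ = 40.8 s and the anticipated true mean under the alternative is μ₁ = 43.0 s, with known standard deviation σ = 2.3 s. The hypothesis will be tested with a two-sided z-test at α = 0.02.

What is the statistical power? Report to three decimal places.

Power ≈ 0.895

Standardized effect: d = |μ₁ − μ₀| / σ = |43.0 − 40.8| / 2.3 = 0.9565
Noncentrality parameter: δ = d·√n = 0.9565 × √14 = 3.5790
Critical value for a two-sided test at α = 0.02: z_{α/2} = 2.326.
Power = Φ(δ − 2.326) + Φ(−δ − 2.326) = Φ(1.253) + Φ(-5.905) = 0.8948 + 0.0000 = 0.8948.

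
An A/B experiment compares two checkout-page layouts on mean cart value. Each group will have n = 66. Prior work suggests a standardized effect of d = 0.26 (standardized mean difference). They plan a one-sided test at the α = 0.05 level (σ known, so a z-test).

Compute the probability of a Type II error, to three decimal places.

β ≈ 0.560

Noncentrality parameter: δ = d·√(n/2) = 0.26 × √(66/2) = 1.4936
Critical value for a one-sided test at α = 0.05: z_α = 1.645.
Power = P(Z > 1.645 − δ) = Φ(-0.151) = 0.4399.
Type II error: β = 1 − power = 1 − 0.4399 = 0.5601.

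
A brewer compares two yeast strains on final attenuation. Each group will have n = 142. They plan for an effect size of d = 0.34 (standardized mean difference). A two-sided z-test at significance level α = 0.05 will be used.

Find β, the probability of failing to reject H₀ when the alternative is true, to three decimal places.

β ≈ 0.183

Noncentrality parameter: λ = d·√(n/2) = 0.34 × √(142/2) = 2.8649
Two-sided α = 0.05 → critical value z_{0.025} = 1.960.
Power = Φ(λ − 1.960) + Φ(−λ − 1.960) = Φ(0.905) + Φ(-4.825) = 0.8172 + 0.0000 = 0.8172.
Type II error: β = 1 − power = 1 − 0.8172 = 0.1828.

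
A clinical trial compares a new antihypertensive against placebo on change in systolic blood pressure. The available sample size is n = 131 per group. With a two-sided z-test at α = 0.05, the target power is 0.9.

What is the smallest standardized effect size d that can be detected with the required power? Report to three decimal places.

d ≈ 0.401

Need Φ(δ − 1.960) = 0.9, so δ = 1.960 + 1.282 = 3.242.
(The second rejection-region term Φ(−δ − z_{α/2}) is negligible and dropped.)
δ = d·√(n/2) ⇒ d = δ/√(n/2) = 3.242/√(131/2) = 0.4005.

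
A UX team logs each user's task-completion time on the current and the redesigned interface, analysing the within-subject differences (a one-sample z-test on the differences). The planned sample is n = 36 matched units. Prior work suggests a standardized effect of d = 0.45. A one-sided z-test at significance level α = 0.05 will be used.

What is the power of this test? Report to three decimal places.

Power ≈ 0.854

Noncentrality parameter: δ = d·√n = 0.45 × √36 = 2.7000
One-sided α = 0.05 → critical value z_{0.05} = 1.645.
Power = Φ(δ − 1.645) = Φ(1.055) = 0.8543.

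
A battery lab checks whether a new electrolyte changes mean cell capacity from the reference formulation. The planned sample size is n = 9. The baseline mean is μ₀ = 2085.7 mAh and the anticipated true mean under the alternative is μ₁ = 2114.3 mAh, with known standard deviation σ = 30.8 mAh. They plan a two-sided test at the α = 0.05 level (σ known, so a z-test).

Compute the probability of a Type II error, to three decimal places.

Standardized effect: d = |μ₁ − μ₀| / σ = |2114.3 − 2085.7| / 30.8 = 0.9286
Noncentrality parameter: δ = d·√n = 0.9286 × √9 = 2.7857
Two-sided α = 0.05 → critical value z_{0.025} = 1.960.
Power = Φ(δ − 1.960) + Φ(−δ − 1.960) = Φ(0.826) + Φ(-4.746) = 0.7955 + 0.0000 = 0.7955.
Type II error: β = 1 − power = 1 − 0.7955 = 0.2045.

β ≈ 0.204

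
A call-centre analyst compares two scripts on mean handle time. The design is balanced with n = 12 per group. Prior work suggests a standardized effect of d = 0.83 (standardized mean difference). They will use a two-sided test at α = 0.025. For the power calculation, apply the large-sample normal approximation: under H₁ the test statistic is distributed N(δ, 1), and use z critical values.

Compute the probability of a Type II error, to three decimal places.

Noncentrality parameter: δ = d·√(n/2) = 0.83 × √(12/2) = 2.0331
Two-sided α = 0.025 → critical value z_{0.0125} = 2.241.
Power = Φ(δ − 2.241) + Φ(−δ − 2.241) = Φ(-0.208) + Φ(-4.274) = 0.4175 + 0.0000 = 0.4175.
Type II error: β = 1 − power = 1 − 0.4175 = 0.5825.

β ≈ 0.583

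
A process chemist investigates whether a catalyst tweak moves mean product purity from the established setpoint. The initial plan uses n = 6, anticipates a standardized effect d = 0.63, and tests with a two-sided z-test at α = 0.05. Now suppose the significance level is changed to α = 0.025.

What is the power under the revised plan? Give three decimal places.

Power ≈ 0.243

δ = d·√n = 0.63 × √6 = 1.5432 (unchanged). New critical value: z_{0.0125} = 2.241.
Revised power = Φ(δ − 2.241) + Φ(−δ − 2.241) = Φ(-0.698) + Φ(-3.785) = 0.2425 + 0.0001 = 0.2426.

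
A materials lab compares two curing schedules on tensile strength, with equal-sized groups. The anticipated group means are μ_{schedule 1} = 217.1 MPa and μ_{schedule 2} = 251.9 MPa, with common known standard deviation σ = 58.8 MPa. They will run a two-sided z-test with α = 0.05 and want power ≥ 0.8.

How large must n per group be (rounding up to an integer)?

n = 45 per group

Standardized effect: d = |μ_{schedule 1} − μ_{schedule 2}| / σ = |217.1 − 251.9| / 58.8 = 0.5918
Set Φ(δ − 1.960) = 0.8; then δ − 1.960 = Φ⁻¹(0.8) = 0.842, giving δ = 2.802.
(Ignoring the negligible lower-tail rejection probability gives the usual closed-form inversion.)
δ = d·√(n/2) ⇒ n = 2(δ/d)² = 2 × (2.802 / 0.5918)² = 44.82.
Rounding up, n = 45 per group.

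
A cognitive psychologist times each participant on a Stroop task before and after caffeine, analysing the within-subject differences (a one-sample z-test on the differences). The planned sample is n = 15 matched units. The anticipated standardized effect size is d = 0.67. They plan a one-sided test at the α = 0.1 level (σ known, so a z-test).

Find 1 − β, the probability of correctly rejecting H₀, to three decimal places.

Power ≈ 0.905

Noncentrality parameter: δ = d·√n = 0.67 × √15 = 2.5949
Critical value for a one-sided test at α = 0.1: z_α = 1.282.
Power = P(Z > 1.282 − δ) = Φ(1.313) = 0.9055.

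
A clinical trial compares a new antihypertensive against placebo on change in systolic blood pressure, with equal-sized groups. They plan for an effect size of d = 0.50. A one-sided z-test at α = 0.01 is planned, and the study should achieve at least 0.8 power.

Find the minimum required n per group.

n = 81 per group

For power 0.8 need Φ(δ − z_{0.01}) = 0.8, so δ = z_{0.01} + z_{0.20} = 2.326 + 0.842 = 3.168.
δ = d·√(n/2) ⇒ n = 2(δ/d)² = 2 × (3.168 / 0.50)² = 80.29.
Rounding up, n = 81 per group.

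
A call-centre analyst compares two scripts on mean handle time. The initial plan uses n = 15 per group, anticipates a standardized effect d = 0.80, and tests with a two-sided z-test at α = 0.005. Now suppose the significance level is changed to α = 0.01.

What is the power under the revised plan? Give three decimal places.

Power ≈ 0.350

δ = d·√(n/2) = 0.80 × √(15/2) = 2.1909 (unchanged). New critical value: z_{0.005} = 2.576.
Revised power = Φ(δ − 2.576) + Φ(−δ − 2.576) = Φ(-0.385) + Φ(-4.767) = 0.3501 + 0.0000 = 0.3501.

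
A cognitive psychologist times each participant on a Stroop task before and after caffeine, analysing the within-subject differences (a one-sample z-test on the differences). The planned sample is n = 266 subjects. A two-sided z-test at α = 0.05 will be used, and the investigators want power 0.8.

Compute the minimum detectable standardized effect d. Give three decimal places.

d ≈ 0.172

Required noncentrality: δ = z_{0.025} + z_{0.20} = 1.960 + 0.842 = 2.802.
(Lower-tail contribution to power is negligible for δ > 0.)
δ = d·√n ⇒ d = δ/√n = 2.802/√266 = 0.1718.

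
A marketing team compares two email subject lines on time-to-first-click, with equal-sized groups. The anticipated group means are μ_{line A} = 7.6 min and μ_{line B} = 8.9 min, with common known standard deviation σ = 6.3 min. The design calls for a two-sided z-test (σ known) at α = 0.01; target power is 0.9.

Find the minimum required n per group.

n = 699 per group

Standardized effect: d = |μ_{line A} − μ_{line B}| / σ = |7.6 − 8.9| / 6.3 = 0.2063
Set Φ(δ − 2.576) = 0.9; then δ − 2.576 = Φ⁻¹(0.9) = 1.282, giving δ = 3.857.
(For δ > 0 the lower-tail rejection region contributes negligibly to power, so the one-term inversion is standard.)
δ = d·√(n/2) ⇒ n = 2(δ/d)² = 2 × (3.857 / 0.2063)² = 698.89.
Round up to the next whole unit.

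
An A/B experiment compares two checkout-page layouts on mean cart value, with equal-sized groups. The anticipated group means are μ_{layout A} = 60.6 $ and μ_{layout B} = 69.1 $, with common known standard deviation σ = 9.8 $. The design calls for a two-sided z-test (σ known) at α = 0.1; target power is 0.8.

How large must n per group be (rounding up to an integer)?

n = 17 per group

Standardized effect: d = |μ_{layout A} − μ_{layout B}| / σ = |60.6 − 69.1| / 9.8 = 0.8673
For power 0.8 need Φ(δ − z_{0.05}) = 0.8, so δ = z_{0.05} + z_{0.20} = 1.645 + 0.842 = 2.486.
(For δ > 0 the lower-tail rejection region contributes negligibly to power, so the one-term inversion is standard.)
δ = d·√(n/2) ⇒ n = 2(δ/d)² = 2 × (2.486 / 0.8673)² = 16.44.
Round up to the next whole unit.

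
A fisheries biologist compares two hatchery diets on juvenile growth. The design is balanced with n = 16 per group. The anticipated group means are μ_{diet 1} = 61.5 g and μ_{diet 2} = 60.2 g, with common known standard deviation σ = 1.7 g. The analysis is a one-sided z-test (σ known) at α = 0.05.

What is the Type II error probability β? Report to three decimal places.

β ≈ 0.302

Standardized effect: d = |μ_{diet 1} − μ_{diet 2}| / σ = |61.5 − 60.2| / 1.7 = 0.7647
Noncentrality parameter: δ = d·√(n/2) = 0.7647 × √(16/2) = 2.1629
Critical value for a one-sided test at α = 0.05: z_α = 1.645.
Power = P(Z > 1.645 − δ) = Φ(0.518) = 0.6978.
Type II error: β = 1 − power = 1 − 0.6978 = 0.3022.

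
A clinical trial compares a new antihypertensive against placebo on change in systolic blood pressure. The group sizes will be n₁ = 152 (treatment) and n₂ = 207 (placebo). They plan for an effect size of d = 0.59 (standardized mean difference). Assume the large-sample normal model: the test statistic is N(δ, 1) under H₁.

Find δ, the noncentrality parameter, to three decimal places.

δ ≈ 5.523

The noncentrality parameter scales effect size by the design's sample-size factor: δ = d / √(1/n₁ + 1/n₂) = 0.59 / √(1/152 + 1/207) = 5.5235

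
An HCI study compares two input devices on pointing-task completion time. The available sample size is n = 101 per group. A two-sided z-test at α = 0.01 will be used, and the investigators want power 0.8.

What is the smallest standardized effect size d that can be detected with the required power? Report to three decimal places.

d ≈ 0.481

Need Φ(δ − 2.576) = 0.8, so δ = 2.576 + 0.842 = 3.417.
(The second rejection-region term Φ(−δ − z_{α/2}) is negligible and dropped.)
δ = d·√(n/2) ⇒ d = δ/√(n/2) = 3.417/√(101/2) = 0.4809.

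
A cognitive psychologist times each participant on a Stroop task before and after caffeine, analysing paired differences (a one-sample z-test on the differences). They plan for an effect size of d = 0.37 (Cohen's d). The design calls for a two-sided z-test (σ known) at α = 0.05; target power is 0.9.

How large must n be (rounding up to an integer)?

n = 77

For power 0.9 need Φ(δ − z_{0.025}) = 0.9, so δ = z_{0.025} + z_{0.10} = 1.960 + 1.282 = 3.242.
(For δ > 0 the lower-tail rejection region contributes negligibly to power, so the one-term inversion is standard.)
δ = d·√n ⇒ n = (δ/d)² = (3.242 / 0.37)² = 76.75.
Round up to the next whole unit.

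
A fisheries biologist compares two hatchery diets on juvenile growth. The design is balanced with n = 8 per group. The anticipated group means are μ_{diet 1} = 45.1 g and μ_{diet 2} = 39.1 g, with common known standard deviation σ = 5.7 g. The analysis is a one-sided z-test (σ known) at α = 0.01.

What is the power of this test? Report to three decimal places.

Standardized effect: d = |μ_{diet 1} − μ_{diet 2}| / σ = |45.1 − 39.1| / 5.7 = 1.0526
Noncentrality parameter: δ = d·√(n/2) = 1.0526 × √(8/2) = 2.1053
One-sided α = 0.01 → critical value z_{0.01} = 2.326.
Power = P(Z > 2.326 − δ) = Φ(-0.221) = 0.4125.

Power ≈ 0.413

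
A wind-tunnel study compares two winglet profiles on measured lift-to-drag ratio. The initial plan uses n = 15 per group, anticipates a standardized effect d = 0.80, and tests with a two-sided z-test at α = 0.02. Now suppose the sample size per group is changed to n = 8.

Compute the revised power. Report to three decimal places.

Power ≈ 0.234

With n = 8 per group: δ = d·√(n/2) = 0.80 × √(8/2) = 1.6000. Critical value z_{0.01} = 2.326.
Revised power = Φ(δ − 2.326) + Φ(−δ − 2.326) = Φ(-0.726) + Φ(-3.926) = 0.2338 + 0.0000 = 0.2339.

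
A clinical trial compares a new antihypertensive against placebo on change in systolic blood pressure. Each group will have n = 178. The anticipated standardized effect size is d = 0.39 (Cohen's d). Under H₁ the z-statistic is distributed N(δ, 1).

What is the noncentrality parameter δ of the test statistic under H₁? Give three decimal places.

δ = d·√(n/2) = 0.39 × √(178/2) = 3.6793

δ ≈ 3.679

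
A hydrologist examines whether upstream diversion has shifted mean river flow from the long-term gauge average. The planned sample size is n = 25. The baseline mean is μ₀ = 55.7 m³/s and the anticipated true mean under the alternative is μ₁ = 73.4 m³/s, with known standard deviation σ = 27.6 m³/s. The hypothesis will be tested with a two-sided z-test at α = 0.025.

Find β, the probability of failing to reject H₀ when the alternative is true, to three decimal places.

Standardized effect: d = |μ₁ − μ₀| / σ = |73.4 − 55.7| / 27.6 = 0.6413
Noncentrality parameter: λ = d·√n = 0.6413 × √25 = 3.2065
Two-sided α = 0.025 → critical value z_{0.0125} = 2.241.
Power = Φ(λ − 2.241) + Φ(−λ − 2.241) = Φ(0.965) + Φ(-5.448) = 0.8328 + 0.0000 = 0.8328.
Type II error: β = 1 − power = 1 − 0.8328 = 0.1672.

β ≈ 0.167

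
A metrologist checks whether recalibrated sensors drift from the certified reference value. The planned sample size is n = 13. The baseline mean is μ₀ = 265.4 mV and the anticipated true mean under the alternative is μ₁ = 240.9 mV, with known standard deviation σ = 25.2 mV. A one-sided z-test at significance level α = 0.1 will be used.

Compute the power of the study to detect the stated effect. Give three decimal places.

Power ≈ 0.987

Standardized effect: d = |μ₁ − μ₀| / σ = |240.9 − 265.4| / 25.2 = 0.9722
Noncentrality parameter: δ = d·√n = 0.9722 × √13 = 3.5054
Critical value for a one-sided test at α = 0.1: z_α = 1.282.
Power = P(Z > 1.282 − δ) = Φ(2.224) = 0.9869.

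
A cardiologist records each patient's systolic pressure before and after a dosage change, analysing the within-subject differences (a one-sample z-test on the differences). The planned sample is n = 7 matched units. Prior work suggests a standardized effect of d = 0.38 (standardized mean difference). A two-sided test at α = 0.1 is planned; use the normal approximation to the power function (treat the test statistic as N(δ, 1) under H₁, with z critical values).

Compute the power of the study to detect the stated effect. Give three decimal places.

Noncentrality parameter: δ = d·√n = 0.38 × √7 = 1.0054
Critical value for a two-sided test at α = 0.1: z_{α/2} = 1.645.
Power = Φ(δ − 1.645) + Φ(−δ − 1.645) = Φ(-0.639) + Φ(-2.650) = 0.2613 + 0.0040 = 0.2653.

Power ≈ 0.265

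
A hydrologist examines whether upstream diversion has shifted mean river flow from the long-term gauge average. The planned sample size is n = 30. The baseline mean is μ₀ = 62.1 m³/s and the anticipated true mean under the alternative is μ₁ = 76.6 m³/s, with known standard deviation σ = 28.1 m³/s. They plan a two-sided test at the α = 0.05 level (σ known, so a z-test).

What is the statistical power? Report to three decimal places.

Standardized effect: d = |μ₁ − μ₀| / σ = |76.6 − 62.1| / 28.1 = 0.5160
Noncentrality parameter: δ = d·√n = 0.5160 × √30 = 2.8263
Critical value for a two-sided test at α = 0.05: z_{α/2} = 1.960.
Power = Φ(δ − 1.960) + Φ(−δ − 1.960) = Φ(0.866) + Φ(-4.786) = 0.8069 + 0.0000 = 0.8069.

Power ≈ 0.807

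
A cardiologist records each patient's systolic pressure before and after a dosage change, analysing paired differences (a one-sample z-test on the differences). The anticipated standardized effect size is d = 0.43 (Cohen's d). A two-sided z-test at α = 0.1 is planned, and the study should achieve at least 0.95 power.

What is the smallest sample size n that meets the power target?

Set Φ(δ − 1.645) = 0.95; then δ − 1.645 = Φ⁻¹(0.95) = 1.645, giving δ = 3.290.
(Ignoring the negligible lower-tail rejection probability gives the usual closed-form inversion.)
δ = d·√n ⇒ n = (δ/d)² = (3.290 / 0.43)² = 58.53.
Rounding up, n = 59.

n = 59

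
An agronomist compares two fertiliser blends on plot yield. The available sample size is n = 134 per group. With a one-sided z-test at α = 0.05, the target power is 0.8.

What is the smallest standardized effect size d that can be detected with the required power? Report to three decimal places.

Required noncentrality: δ = z_{0.05} + z_{0.20} = 1.645 + 0.842 = 2.486.
δ = d·√(n/2) ⇒ d = δ/√(n/2) = 2.486/√(134/2) = 0.3038.

d ≈ 0.304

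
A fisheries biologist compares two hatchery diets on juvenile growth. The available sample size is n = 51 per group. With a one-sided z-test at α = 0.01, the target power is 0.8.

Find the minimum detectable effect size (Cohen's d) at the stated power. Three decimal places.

Need Φ(δ − 2.326) = 0.8, so δ = 2.326 + 0.842 = 3.168.
δ = d·√(n/2) ⇒ d = δ/√(n/2) = 3.168/√(51/2) = 0.6274.

d ≈ 0.627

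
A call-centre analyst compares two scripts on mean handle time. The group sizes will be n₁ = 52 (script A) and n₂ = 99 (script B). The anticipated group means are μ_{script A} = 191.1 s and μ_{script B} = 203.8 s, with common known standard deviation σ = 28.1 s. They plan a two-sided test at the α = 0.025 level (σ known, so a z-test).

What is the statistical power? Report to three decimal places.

Power ≈ 0.655

Standardized effect: d = |μ_{script A} − μ_{script B}| / σ = |191.1 − 203.8| / 28.1 = 0.4520
Noncentrality parameter: δ = d / √(1/n₁ + 1/n₂) = 0.4520 / √(1/52 + 1/99) = 2.6389
Critical value for a two-sided test at α = 0.025: z_{α/2} = 2.241.
Power = Φ(δ − 2.241) + Φ(−δ − 2.241) = Φ(0.398) + Φ(-4.880) = 0.6545 + 0.0000 = 0.6545.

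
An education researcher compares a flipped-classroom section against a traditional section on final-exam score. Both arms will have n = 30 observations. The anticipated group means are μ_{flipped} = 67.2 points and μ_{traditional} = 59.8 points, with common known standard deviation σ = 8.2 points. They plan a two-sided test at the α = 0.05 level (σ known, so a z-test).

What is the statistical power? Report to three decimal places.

Power ≈ 0.938

Standardized effect: d = |μ_{flipped} − μ_{traditional}| / σ = |67.2 − 59.8| / 8.2 = 0.9024
Noncentrality parameter: δ = d·√(n/2) = 0.9024 × √(30/2) = 3.4951
Two-sided α = 0.05 → critical value z_{0.025} = 1.960.
Power = Φ(δ − 1.960) + Φ(−δ − 1.960) = Φ(1.535) + Φ(-5.455) = 0.9376 + 0.0000 = 0.9376.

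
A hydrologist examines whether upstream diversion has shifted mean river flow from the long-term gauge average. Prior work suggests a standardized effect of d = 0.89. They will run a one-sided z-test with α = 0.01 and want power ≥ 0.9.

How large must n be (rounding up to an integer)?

n = 17

For power 0.9 need Φ(δ − z_{0.01}) = 0.9, so δ = z_{0.01} + z_{0.10} = 2.326 + 1.282 = 3.608.
δ = d·√n ⇒ n = (δ/d)² = (3.608 / 0.89)² = 16.43.
Rounding up, n = 17.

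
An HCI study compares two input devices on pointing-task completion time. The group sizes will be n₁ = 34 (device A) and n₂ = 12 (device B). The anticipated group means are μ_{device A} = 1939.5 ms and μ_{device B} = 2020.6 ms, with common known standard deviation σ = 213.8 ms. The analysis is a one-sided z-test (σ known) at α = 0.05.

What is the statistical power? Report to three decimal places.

Power ≈ 0.303

Standardized effect: d = |μ_{device A} − μ_{device B}| / σ = |1939.5 − 2020.6| / 213.8 = 0.3793
Noncentrality parameter: δ = d / √(1/n₁ + 1/n₂) = 0.3793 / √(1/34 + 1/12) = 1.1297
Critical value for a one-sided test at α = 0.05: z_α = 1.645.
Power = Φ(δ − 1.645) = Φ(-0.515) = 0.3032.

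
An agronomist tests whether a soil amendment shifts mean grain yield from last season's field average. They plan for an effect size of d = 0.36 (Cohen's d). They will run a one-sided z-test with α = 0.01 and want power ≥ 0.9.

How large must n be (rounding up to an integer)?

For power 0.9 need Φ(δ − z_{0.01}) = 0.9, so δ = z_{0.01} + z_{0.10} = 2.326 + 1.282 = 3.608.
δ = d·√n ⇒ n = (δ/d)² = (3.608 / 0.36)² = 100.44.
Round up to the next whole unit.

n = 101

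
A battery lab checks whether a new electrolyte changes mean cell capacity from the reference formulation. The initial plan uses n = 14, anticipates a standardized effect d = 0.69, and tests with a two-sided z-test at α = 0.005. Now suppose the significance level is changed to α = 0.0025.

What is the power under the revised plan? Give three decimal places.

Power ≈ 0.329

δ = d·√n = 0.69 × √14 = 2.5817 (unchanged). New critical value: z_{0.0013} = 3.023.
Revised power = Φ(δ − 3.023) + Φ(−δ − 3.023) = Φ(-0.442) + Φ(-5.605) = 0.3294 + 0.0000 = 0.3294.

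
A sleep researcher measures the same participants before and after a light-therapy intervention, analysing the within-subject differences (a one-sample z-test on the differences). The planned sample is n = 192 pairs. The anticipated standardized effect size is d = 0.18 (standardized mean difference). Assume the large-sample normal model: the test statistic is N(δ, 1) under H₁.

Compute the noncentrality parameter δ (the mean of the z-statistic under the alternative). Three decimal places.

δ ≈ 2.494

The noncentrality parameter scales effect size by the design's sample-size factor: δ = d·√n = 0.18 × √192 = 2.4942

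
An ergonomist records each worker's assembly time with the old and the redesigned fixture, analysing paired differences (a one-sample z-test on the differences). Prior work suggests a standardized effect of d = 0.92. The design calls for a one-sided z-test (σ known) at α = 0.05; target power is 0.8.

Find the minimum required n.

For power 0.8 need Φ(δ − z_{0.05}) = 0.8, so δ = z_{0.05} + z_{0.20} = 1.645 + 0.842 = 2.486.
δ = d·√n ⇒ n = (δ/d)² = (2.486 / 0.92)² = 7.30.
Rounding up, n = 8.

n = 8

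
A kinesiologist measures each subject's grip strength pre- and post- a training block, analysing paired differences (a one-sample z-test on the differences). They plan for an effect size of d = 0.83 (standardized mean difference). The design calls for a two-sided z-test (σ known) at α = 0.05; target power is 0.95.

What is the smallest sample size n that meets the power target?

For power 0.95 need Φ(δ − z_{0.025}) = 0.95, so δ = z_{0.025} + z_{0.05} = 1.960 + 1.645 = 3.605.
(For δ > 0 the lower-tail rejection region contributes negligibly to power, so the one-term inversion is standard.)
δ = d·√n ⇒ n = (δ/d)² = (3.605 / 0.83)² = 18.86.
Rounding up, n = 19.

n = 19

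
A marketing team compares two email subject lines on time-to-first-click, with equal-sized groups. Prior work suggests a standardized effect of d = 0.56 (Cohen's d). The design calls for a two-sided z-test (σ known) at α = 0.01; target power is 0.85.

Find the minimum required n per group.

Set Φ(δ − 2.576) = 0.85; then δ − 2.576 = Φ⁻¹(0.85) = 1.036, giving δ = 3.612.
(For δ > 0 the lower-tail rejection region contributes negligibly to power, so the one-term inversion is standard.)
δ = d·√(n/2) ⇒ n = 2(δ/d)² = 2 × (3.612 / 0.56)² = 83.22.
Rounding up, n = 84 per group.

n = 84 per group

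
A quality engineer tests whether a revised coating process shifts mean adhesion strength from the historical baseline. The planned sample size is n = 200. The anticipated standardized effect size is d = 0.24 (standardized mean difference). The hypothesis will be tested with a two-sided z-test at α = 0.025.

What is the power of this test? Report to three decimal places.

Noncentrality parameter: δ = d·√n = 0.24 × √200 = 3.3941
Critical value for a two-sided test at α = 0.025: z_{α/2} = 2.241.
Power = Φ(δ − 2.241) + Φ(−δ − 2.241) = Φ(1.153) + Φ(-5.636) = 0.8755 + 0.0000 = 0.8755.

Power ≈ 0.875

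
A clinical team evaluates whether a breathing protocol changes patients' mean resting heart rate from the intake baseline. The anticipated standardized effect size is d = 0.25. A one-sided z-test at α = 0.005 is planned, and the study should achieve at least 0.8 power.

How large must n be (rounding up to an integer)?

n = 187

Set Φ(δ − 2.576) = 0.8; then δ − 2.576 = Φ⁻¹(0.8) = 0.842, giving δ = 3.417.
δ = d·√n ⇒ n = (δ/d)² = (3.417 / 0.25)² = 186.86.
Round up to the next whole unit.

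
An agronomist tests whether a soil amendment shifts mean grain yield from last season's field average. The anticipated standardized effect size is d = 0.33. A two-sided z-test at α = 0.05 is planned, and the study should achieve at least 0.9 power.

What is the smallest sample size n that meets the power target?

For power 0.9 need Φ(δ − z_{0.025}) = 0.9, so δ = z_{0.025} + z_{0.10} = 1.960 + 1.282 = 3.242.
(Ignoring the negligible lower-tail rejection probability gives the usual closed-form inversion.)
δ = d·√n ⇒ n = (δ/d)² = (3.242 / 0.33)² = 96.49.
Round up to the next whole unit.

n = 97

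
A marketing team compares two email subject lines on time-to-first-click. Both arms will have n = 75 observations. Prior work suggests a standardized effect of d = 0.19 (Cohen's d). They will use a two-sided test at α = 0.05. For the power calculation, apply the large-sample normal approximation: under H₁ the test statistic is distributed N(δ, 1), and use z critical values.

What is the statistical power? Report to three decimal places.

Power ≈ 0.214

Noncentrality parameter: δ = d·√(n/2) = 0.19 × √(75/2) = 1.1635
Critical value for a two-sided test at α = 0.05: z_{α/2} = 1.960.
Power = Φ(δ − 1.960) + Φ(−δ − 1.960) = Φ(-0.796) + Φ(-3.123) = 0.2129 + 0.0009 = 0.2138.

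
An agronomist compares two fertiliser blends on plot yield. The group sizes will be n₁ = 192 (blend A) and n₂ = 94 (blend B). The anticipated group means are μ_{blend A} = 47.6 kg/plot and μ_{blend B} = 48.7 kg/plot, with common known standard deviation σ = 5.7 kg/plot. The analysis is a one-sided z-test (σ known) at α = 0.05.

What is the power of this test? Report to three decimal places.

Standardized effect: d = |μ_{blend A} − μ_{blend B}| / σ = |47.6 − 48.7| / 5.7 = 0.1930
Noncentrality parameter: δ = d / √(1/n₁ + 1/n₂) = 0.1930 / √(1/192 + 1/94) = 1.5330
Critical value for a one-sided test at α = 0.05: z_α = 1.645.
Power = Φ(δ − 1.645) = Φ(-0.112) = 0.4555.

Power ≈ 0.455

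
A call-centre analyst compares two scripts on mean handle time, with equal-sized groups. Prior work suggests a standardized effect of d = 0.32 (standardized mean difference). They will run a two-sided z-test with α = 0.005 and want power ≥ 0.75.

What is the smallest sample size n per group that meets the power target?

Set Φ(δ − 2.807) = 0.75; then δ − 2.807 = Φ⁻¹(0.75) = 0.674, giving δ = 3.482.
(Ignoring the negligible lower-tail rejection probability gives the usual closed-form inversion.)
δ = d·√(n/2) ⇒ n = 2(δ/d)² = 2 × (3.482 / 0.32)² = 236.74.
Round up to the next whole unit.

n = 237 per group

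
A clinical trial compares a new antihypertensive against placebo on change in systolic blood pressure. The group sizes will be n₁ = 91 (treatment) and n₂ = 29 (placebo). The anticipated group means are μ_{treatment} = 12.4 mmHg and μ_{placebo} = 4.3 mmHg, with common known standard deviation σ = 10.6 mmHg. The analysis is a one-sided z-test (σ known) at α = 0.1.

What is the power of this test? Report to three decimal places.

Power ≈ 0.989

Standardized effect: d = |μ_{treatment} − μ_{placebo}| / σ = |12.4 − 4.3| / 10.6 = 0.7642
Noncentrality parameter: δ = d / √(1/n₁ + 1/n₂) = 0.7642 / √(1/91 + 1/29) = 3.5835
Critical value for a one-sided test at α = 0.1: z_α = 1.282.
Power = Φ(δ − 1.282) = Φ(2.302) = 0.9893.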